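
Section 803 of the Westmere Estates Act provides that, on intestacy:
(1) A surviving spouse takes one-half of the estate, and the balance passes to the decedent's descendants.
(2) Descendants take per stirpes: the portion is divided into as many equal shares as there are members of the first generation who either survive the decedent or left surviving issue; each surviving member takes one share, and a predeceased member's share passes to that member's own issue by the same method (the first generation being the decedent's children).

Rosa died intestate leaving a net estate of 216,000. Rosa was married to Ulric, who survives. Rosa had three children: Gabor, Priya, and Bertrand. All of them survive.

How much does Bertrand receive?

Bertrand receives 36,000.

Ulric takes one-half of 216,000 = 108,000. The remaining 108,000 passes to the descendants.
The descendants' portion (108,000) is divided into 3 shares of 36,000: Gabor, Priya, and Bertrand each take 36,000.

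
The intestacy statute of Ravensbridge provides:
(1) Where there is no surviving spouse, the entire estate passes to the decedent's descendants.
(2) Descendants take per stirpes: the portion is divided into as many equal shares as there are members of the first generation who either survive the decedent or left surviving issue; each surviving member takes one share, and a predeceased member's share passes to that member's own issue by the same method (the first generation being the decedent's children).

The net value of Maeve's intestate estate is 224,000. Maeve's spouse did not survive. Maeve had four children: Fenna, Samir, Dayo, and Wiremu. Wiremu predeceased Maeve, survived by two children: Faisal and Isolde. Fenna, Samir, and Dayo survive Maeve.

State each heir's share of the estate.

Fenna: 56,000; Samir: 56,000; Dayo: 56,000; Faisal: 28,000; Isolde: 28,000

The entire 224,000 passes to the descendants.
That amount (224,000) is divided into 4 shares of 56,000: Fenna, Samir, and Dayo each take 56,000; Wiremu's 56,000 share passes to Wiremu's issue.
Wiremu's share (56,000) is divided into 2 shares of 28,000: Faisal and Isolde each take 28,000.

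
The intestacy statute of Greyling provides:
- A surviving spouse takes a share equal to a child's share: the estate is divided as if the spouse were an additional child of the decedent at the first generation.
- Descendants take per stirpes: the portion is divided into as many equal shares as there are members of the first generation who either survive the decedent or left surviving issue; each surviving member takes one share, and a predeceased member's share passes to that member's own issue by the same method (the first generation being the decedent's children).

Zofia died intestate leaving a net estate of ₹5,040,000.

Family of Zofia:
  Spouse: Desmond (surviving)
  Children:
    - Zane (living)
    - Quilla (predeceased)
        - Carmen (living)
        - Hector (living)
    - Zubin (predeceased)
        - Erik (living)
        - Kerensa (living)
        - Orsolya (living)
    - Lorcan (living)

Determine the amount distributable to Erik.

The spouse counts as an additional share at the children's level, so there are 5 primary shares of ₹1,008,000. Desmond takes one such share (₹1,008,000).
The children's combined portion (₹4,032,000) is divided into 4 shares of ₹1,008,000: Zane and Lorcan each take ₹1,008,000; Quilla's ₹1,008,000 share passes to Quilla's issue; Zubin's ₹1,008,000 share passes to Zubin's issue.
Quilla's share (₹1,008,000) is divided into 2 shares of ₹504,000: Carmen and Hector each take ₹504,000.
Zubin's share (₹1,008,000) is divided into 3 shares of ₹336,000: Erik, Kerensa, and Orsolya each take ₹336,000.

Erik receives ₹336,000.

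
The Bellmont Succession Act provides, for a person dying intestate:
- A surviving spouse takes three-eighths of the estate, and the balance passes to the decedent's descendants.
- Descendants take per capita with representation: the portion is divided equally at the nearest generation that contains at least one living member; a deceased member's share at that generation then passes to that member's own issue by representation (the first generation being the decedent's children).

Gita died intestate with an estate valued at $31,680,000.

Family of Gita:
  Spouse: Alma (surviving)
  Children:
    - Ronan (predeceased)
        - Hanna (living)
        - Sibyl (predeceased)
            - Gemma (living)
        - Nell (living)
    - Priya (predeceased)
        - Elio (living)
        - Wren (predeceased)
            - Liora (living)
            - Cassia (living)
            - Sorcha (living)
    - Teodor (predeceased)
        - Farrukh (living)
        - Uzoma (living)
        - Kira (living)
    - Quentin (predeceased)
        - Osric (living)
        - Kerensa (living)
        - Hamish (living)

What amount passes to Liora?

Alma takes three-eighths of $31,680,000 = $11,880,000. The remaining $19,800,000 passes to the descendants.
No child survives, so the initial division is made at the grandchildren's generation.
The descendants' portion ($19,800,000) is divided into 11 shares of $1,800,000: Hanna, Nell, Elio, Farrukh, Uzoma, Kira, Osric, Kerensa, and Hamish each take $1,800,000; Sibyl's $1,800,000 share passes to Sibyl's issue; Wren's $1,800,000 share passes to Wren's issue.
Sibyl's share ($1,800,000) passes entirely to Gemma.
Wren's share ($1,800,000) is divided into 3 shares of $600,000: Liora, Cassia, and Sorcha each take $600,000.

Liora receives $600,000.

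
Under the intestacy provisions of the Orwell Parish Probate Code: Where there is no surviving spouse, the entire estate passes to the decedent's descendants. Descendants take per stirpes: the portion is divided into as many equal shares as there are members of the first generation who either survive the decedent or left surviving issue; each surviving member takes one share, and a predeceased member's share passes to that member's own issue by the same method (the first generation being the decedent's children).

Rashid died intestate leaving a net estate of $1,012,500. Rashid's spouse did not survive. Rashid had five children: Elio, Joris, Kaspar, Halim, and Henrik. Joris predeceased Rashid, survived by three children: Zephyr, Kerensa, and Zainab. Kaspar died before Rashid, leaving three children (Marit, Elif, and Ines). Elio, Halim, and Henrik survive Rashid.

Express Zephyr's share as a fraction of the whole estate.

Zephyr receives 1/15 of the estate.

The entire $1,012,500 passes to the descendants.
That amount ($1,012,500) is divided into 5 shares of $202,500: Elio, Halim, and Henrik each take $202,500; Joris's $202,500 share passes to Joris's issue; Kaspar's $202,500 share passes to Kaspar's issue.
Joris's share ($202,500) is divided into 3 shares of $67,500: Zephyr, Kerensa, and Zainab each take $67,500.
Kaspar's share ($202,500) is divided into 3 shares of $67,500: Marit, Elif, and Ines each take $67,500.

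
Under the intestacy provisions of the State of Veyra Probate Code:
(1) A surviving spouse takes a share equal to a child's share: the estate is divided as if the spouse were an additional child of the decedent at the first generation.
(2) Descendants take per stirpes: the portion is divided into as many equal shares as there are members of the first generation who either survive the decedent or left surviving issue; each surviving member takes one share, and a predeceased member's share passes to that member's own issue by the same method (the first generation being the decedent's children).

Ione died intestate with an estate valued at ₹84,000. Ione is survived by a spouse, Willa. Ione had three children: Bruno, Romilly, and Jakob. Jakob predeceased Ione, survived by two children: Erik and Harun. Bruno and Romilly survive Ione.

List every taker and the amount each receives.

The spouse counts as an additional share at the children's level, so there are 4 primary shares of ₹21,000. Willa takes one such share (₹21,000).
The children's combined portion (₹63,000) is divided into 3 shares of ₹21,000: Bruno and Romilly each take ₹21,000; Jakob's ₹21,000 share passes to Jakob's issue.
Jakob's share (₹21,000) is divided into 2 shares of ₹10,500: Erik and Harun each take ₹10,500.

Willa: ₹21,000; Bruno: ₹21,000; Romilly: ₹21,000; Erik: ₹10,500; Harun: ₹10,500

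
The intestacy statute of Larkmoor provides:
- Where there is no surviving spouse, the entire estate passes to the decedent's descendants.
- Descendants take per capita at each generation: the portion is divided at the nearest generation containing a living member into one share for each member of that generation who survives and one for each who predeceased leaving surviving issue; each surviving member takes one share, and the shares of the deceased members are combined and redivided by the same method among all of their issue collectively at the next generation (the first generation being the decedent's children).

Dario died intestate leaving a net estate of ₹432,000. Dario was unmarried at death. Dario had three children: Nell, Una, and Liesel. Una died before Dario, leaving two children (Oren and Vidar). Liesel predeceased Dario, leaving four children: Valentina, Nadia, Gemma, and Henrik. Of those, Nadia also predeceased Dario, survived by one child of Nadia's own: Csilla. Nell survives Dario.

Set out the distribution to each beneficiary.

The entire ₹432,000 passes to the descendants.
That amount (₹432,000) is divided at the children's generation into 3 shares of ₹144,000. Nell takes ₹144,000. The 2 shares of the deceased (Una and Liesel) are combined into a pool of ₹288,000.
That pool (₹288,000) is divided at the grandchildren's generation into 6 shares of ₹48,000. Oren, Vidar, Valentina, Gemma, and Henrik each take ₹48,000. The remaining share for the deceased Nadia (₹48,000) is carried to the next generation.
That pool (₹48,000) passes entirely to Csilla, the sole taker at the great-grandchildren's generation.

Nell: ₹144,000; Oren: ₹48,000; Vidar: ₹48,000; Valentina: ₹48,000; Csilla: ₹48,000; Gemma: ₹48,000; Henrik: ₹48,000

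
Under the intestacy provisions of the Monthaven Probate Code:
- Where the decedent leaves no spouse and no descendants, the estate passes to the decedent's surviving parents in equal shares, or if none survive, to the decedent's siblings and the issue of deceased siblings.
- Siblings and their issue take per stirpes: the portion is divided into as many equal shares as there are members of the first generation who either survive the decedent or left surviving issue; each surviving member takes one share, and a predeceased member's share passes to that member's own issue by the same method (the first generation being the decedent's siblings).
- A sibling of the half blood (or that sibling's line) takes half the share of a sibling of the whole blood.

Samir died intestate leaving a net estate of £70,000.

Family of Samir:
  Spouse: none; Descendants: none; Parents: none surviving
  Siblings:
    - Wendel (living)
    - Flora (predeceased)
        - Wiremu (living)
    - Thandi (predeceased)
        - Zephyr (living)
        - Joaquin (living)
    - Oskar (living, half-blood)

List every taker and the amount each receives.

The entire £70,000 passes to the siblings and their issue.
Counting each half-blood sibling's line as half a unit, there are 7/2 units in £70,000, so one unit is £20,000. Whole-blood lines (Wendel, Flora, and Thandi) take £20,000 each; half-blood lines (Oskar) take £10,000 each.
Flora's share (£20,000) passes entirely to Wiremu.
Thandi's share (£20,000) is divided into 2 shares of £10,000: Zephyr and Joaquin each take £10,000.

Wendel: £20,000; Wiremu: £20,000; Zephyr: £10,000; Joaquin: £10,000; Oskar: £10,000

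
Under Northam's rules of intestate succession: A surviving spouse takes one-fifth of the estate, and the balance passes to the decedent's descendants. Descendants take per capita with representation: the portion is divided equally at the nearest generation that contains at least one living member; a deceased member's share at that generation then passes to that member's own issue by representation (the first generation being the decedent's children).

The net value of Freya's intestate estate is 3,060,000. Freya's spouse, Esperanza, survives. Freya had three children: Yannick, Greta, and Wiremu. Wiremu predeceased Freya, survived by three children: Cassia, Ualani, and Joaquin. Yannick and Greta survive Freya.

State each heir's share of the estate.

Esperanza: 612,000; Yannick: 816,000; Greta: 816,000; Cassia: 272,000; Ualani: 272,000; Joaquin: 272,000

Esperanza takes one-fifth of 3,060,000 = 612,000. The remaining 2,448,000 passes to the descendants.
The descendants' portion (2,448,000) is divided into 3 shares of 816,000: Yannick and Greta each take 816,000; Wiremu's 816,000 share passes to Wiremu's issue.
Wiremu's share (816,000) is divided into 3 shares of 272,000: Cassia, Ualani, and Joaquin each take 272,000.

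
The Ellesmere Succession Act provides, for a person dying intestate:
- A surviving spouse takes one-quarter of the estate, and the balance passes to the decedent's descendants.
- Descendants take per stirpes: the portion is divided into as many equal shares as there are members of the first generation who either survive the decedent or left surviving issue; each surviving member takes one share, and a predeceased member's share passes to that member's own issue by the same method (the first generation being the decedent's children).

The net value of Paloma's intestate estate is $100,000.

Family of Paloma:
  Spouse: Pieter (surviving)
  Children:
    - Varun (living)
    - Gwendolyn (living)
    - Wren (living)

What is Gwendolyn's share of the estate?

Gwendolyn receives $25,000.

Pieter takes one-quarter of $100,000 = $25,000. The remaining $75,000 passes to the descendants.
The descendants' portion ($75,000) is divided into 3 shares of $25,000: Varun, Gwendolyn, and Wren each take $25,000.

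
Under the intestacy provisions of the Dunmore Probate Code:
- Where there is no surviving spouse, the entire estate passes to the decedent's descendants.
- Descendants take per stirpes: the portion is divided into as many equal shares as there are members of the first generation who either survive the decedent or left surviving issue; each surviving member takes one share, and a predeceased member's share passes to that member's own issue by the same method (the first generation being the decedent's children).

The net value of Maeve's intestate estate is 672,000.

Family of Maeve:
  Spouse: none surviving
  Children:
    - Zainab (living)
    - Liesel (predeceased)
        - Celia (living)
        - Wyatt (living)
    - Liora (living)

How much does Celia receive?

The entire 672,000 passes to the descendants.
That amount (672,000) is divided into 3 shares of 224,000: Zainab and Liora each take 224,000; Liesel's 224,000 share passes to Liesel's issue.
Liesel's share (224,000) is divided into 2 shares of 112,000: Celia and Wyatt each take 112,000.

Celia receives 112,000.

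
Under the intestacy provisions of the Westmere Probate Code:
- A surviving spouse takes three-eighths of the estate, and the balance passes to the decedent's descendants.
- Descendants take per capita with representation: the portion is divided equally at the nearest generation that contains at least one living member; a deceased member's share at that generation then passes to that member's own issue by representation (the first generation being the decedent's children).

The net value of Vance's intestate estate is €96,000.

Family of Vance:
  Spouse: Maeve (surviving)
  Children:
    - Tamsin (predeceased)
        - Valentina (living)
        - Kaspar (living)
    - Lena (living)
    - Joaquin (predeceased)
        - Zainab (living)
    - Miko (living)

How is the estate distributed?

Maeve takes three-eighths of €96,000 = €36,000. The remaining €60,000 passes to the descendants.
The descendants' portion (€60,000) is divided into 4 shares of €15,000: Lena and Miko each take €15,000; Tamsin's €15,000 share passes to Tamsin's issue; Joaquin's €15,000 share passes to Joaquin's issue.
Tamsin's share (€15,000) is divided into 2 shares of €7,500: Valentina and Kaspar each take €7,500.
Joaquin's share (€15,000) passes entirely to Zainab.

Maeve: €36,000; Valentina: €7,500; Kaspar: €7,500; Lena: €15,000; Zainab: €15,000; Miko: €15,000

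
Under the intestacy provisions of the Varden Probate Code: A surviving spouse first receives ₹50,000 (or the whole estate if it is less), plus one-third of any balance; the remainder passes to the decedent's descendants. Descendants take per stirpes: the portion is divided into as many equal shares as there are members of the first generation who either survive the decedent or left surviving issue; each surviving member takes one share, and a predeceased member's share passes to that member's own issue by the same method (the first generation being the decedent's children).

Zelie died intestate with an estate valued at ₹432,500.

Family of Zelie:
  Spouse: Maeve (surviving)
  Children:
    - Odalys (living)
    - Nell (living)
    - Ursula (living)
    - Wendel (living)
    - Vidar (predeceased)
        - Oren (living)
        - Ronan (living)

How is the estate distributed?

Maeve first takes ₹50,000, leaving a balance of ₹382,500. Maeve then takes one-third of the balance (₹127,500), for a total of ₹177,500. The remaining ₹255,000 passes to the descendants.
The descendants' portion (₹255,000) is divided into 5 shares of ₹51,000: Odalys, Nell, Ursula, and Wendel each take ₹51,000; Vidar's ₹51,000 share passes to Vidar's issue.
Vidar's share (₹51,000) is divided into 2 shares of ₹25,500: Oren and Ronan each take ₹25,500.

Maeve: ₹177,500; Odalys: ₹51,000; Nell: ₹51,000; Ursula: ₹51,000; Wendel: ₹51,000; Oren: ₹25,500; Ronan: ₹25,500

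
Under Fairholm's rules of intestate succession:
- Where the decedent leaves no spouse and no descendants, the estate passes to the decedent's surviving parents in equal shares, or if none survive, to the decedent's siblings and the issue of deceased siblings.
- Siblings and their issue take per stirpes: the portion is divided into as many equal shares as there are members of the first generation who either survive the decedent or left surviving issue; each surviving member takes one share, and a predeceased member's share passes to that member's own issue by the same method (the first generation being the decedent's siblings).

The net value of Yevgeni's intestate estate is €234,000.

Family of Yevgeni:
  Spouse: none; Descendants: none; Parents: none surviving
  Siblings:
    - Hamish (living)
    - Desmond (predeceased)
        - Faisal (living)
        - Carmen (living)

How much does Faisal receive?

Faisal receives €58,500.

The entire €234,000 passes to the siblings and their issue.
That amount (€234,000) is divided into 2 shares of €117,000: Hamish takes €117,000; Desmond's €117,000 share passes to Desmond's issue.
Desmond's share (€117,000) is divided into 2 shares of €58,500: Faisal and Carmen each take €58,500.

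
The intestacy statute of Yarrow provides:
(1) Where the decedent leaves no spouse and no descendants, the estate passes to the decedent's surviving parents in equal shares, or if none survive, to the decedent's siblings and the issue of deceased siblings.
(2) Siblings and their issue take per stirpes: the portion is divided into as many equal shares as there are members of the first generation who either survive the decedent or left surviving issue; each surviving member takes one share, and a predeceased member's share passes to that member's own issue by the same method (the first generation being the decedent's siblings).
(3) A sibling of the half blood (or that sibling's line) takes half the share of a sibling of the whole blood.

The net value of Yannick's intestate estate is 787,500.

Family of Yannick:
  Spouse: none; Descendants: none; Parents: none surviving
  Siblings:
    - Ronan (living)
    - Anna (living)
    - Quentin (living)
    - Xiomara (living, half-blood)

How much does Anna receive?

The entire 787,500 passes to the siblings and their issue.
Counting each half-blood sibling's line as half a unit, there are 7/2 units in 787,500, so one unit is 225,000. Whole-blood lines (Ronan, Anna, and Quentin) take 225,000 each; half-blood lines (Xiomara) take 112,500 each.

Anna receives 225,000.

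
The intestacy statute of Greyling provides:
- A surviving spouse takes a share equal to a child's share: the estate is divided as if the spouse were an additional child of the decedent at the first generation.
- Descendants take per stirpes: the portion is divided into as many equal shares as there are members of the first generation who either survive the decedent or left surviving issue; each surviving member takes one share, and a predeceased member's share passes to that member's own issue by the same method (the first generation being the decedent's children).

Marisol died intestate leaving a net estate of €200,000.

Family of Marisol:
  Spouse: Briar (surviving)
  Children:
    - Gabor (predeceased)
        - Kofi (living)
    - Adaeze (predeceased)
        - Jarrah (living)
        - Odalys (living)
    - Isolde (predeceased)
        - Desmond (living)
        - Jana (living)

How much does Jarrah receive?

Jarrah receives €25,000.

The spouse counts as an additional share at the children's level, so there are 4 primary shares of €50,000. Briar takes one such share (€50,000).
The children's combined portion (€150,000) is divided into 3 shares of €50,000: Gabor's €50,000 share passes to Gabor's issue; Adaeze's €50,000 share passes to Adaeze's issue; Isolde's €50,000 share passes to Isolde's issue.
Gabor's share (€50,000) passes entirely to Kofi.
Adaeze's share (€50,000) is divided into 2 shares of €25,000: Jarrah and Odalys each take €25,000.
Isolde's share (€50,000) is divided into 2 shares of €25,000: Desmond and Jana each take €25,000.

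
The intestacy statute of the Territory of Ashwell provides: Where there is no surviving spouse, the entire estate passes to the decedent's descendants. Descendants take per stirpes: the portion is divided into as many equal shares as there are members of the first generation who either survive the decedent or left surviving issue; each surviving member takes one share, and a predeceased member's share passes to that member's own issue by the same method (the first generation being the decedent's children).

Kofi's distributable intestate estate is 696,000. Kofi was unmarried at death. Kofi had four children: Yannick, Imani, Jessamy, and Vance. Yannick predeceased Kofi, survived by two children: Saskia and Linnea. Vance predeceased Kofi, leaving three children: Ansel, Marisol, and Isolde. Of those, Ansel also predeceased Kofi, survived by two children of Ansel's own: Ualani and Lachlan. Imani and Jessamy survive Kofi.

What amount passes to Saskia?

Saskia receives 87,000.

The entire 696,000 passes to the descendants.
That amount (696,000) is divided into 4 shares of 174,000: Imani and Jessamy each take 174,000; Yannick's 174,000 share passes to Yannick's issue; Vance's 174,000 share passes to Vance's issue.
Yannick's share (174,000) is divided into 2 shares of 87,000: Saskia and Linnea each take 87,000.
Vance's share (174,000) is divided into 3 shares of 58,000: Marisol and Isolde each take 58,000; Ansel's 58,000 share passes to Ansel's issue.
Ansel's share (58,000) is divided into 2 shares of 29,000: Ualani and Lachlan each take 29,000.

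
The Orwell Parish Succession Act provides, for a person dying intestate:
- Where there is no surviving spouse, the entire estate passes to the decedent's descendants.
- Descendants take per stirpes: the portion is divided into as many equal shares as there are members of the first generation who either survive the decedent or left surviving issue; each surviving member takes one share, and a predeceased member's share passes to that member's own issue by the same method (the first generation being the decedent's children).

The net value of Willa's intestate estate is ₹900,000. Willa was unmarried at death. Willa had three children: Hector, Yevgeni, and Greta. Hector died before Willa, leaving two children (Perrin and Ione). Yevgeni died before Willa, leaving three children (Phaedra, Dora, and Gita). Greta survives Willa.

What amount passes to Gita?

Gita receives ₹100,000.

The entire ₹900,000 passes to the descendants.
That amount (₹900,000) is divided into 3 shares of ₹300,000: Greta takes ₹300,000; Hector's ₹300,000 share passes to Hector's issue; Yevgeni's ₹300,000 share passes to Yevgeni's issue.
Hector's share (₹300,000) is divided into 2 shares of ₹150,000: Perrin and Ione each take ₹150,000.
Yevgeni's share (₹300,000) is divided into 3 shares of ₹100,000: Phaedra, Dora, and Gita each take ₹100,000.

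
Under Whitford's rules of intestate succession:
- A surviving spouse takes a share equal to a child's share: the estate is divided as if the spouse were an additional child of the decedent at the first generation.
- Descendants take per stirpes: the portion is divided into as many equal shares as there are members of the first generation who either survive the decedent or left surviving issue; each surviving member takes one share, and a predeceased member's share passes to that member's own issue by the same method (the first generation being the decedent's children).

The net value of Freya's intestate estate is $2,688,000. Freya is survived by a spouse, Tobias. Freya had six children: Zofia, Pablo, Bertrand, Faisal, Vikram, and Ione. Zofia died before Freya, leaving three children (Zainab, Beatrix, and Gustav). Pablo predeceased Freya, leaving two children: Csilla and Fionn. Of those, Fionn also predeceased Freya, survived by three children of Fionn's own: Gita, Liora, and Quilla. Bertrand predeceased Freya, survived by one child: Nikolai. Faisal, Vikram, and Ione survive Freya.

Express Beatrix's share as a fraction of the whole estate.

Beatrix receives 1/21 of the estate.

The spouse counts as an additional share at the children's level, so there are 7 primary shares of $384,000. Tobias takes one such share ($384,000).
The children's combined portion ($2,304,000) is divided into 6 shares of $384,000: Faisal, Vikram, and Ione each take $384,000; Zofia's $384,000 share passes to Zofia's issue; Pablo's $384,000 share passes to Pablo's issue; Bertrand's $384,000 share passes to Bertrand's issue.
Zofia's share ($384,000) is divided into 3 shares of $128,000: Zainab, Beatrix, and Gustav each take $128,000.
Pablo's share ($384,000) is divided into 2 shares of $192,000: Csilla takes $192,000; Fionn's $192,000 share passes to Fionn's issue.
Fionn's share ($192,000) is divided into 3 shares of $64,000: Gita, Liora, and Quilla each take $64,000.
Bertrand's share ($384,000) passes entirely to Nikolai.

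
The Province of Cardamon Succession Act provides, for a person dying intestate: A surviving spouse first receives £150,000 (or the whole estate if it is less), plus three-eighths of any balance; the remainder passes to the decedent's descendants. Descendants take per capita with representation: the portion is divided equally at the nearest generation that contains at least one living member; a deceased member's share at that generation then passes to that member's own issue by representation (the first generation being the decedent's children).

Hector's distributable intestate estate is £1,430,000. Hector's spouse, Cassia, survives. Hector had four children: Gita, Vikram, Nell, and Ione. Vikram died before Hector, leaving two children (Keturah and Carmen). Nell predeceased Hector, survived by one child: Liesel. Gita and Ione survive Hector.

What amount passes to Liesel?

Cassia first takes £150,000, leaving a balance of £1,280,000. Cassia then takes three-eighths of the balance (£480,000), for a total of £630,000. The remaining £800,000 passes to the descendants.
The descendants' portion (£800,000) is divided into 4 shares of £200,000: Gita and Ione each take £200,000; Vikram's £200,000 share passes to Vikram's issue; Nell's £200,000 share passes to Nell's issue.
Vikram's share (£200,000) is divided into 2 shares of £100,000: Keturah and Carmen each take £100,000.
Nell's share (£200,000) passes entirely to Liesel.

Liesel receives £200,000.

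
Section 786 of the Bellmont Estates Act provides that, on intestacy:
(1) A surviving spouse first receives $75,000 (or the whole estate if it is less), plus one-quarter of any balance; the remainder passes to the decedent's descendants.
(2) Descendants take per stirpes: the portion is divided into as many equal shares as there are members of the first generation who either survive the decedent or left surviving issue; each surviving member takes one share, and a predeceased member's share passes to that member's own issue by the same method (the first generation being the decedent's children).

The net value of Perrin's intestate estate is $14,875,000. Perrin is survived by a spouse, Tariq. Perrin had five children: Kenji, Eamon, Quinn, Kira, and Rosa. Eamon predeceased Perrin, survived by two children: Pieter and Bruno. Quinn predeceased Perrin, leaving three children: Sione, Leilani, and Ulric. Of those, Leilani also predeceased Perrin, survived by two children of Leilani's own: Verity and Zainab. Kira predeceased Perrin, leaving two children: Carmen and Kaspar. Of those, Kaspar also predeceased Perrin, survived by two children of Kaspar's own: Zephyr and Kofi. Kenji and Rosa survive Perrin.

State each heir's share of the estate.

Tariq: $3,775,000; Kenji: $2,220,000; Pieter: $1,110,000; Bruno: $1,110,000; Sione: $740,000; Verity: $370,000; Zainab: $370,000; Ulric: $740,000; Carmen: $1,110,000; Zephyr: $555,000; Kofi: $555,000; Rosa: $2,220,000

Tariq first takes $75,000, leaving a balance of $14,800,000. Tariq then takes one-quarter of the balance ($3,700,000), for a total of $3,775,000. The remaining $11,100,000 passes to the descendants.
The descendants' portion ($11,100,000) is divided into 5 shares of $2,220,000: Kenji and Rosa each take $2,220,000; Eamon's $2,220,000 share passes to Eamon's issue; Quinn's $2,220,000 share passes to Quinn's issue; Kira's $2,220,000 share passes to Kira's issue.
Eamon's share ($2,220,000) is divided into 2 shares of $1,110,000: Pieter and Bruno each take $1,110,000.
Quinn's share ($2,220,000) is divided into 3 shares of $740,000: Sione and Ulric each take $740,000; Leilani's $740,000 share passes to Leilani's issue.
Leilani's share ($740,000) is divided into 2 shares of $370,000: Verity and Zainab each take $370,000.
Kira's share ($2,220,000) is divided into 2 shares of $1,110,000: Carmen takes $1,110,000; Kaspar's $1,110,000 share passes to Kaspar's issue.
Kaspar's share ($1,110,000) is divided into 2 shares of $555,000: Zephyr and Kofi each take $555,000.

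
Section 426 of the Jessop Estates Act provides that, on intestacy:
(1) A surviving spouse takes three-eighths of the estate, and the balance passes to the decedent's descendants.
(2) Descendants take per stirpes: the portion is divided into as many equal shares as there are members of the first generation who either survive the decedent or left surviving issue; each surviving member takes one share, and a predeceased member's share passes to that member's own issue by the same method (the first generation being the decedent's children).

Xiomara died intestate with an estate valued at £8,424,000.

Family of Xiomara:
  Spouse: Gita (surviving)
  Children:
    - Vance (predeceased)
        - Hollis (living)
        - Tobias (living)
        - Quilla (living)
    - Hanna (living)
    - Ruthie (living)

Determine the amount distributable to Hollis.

Hollis receives £585,000.

Gita takes three-eighths of £8,424,000 = £3,159,000. The remaining £5,265,000 passes to the descendants.
The descendants' portion (£5,265,000) is divided into 3 shares of £1,755,000: Hanna and Ruthie each take £1,755,000; Vance's £1,755,000 share passes to Vance's issue.
Vance's share (£1,755,000) is divided into 3 shares of £585,000: Hollis, Tobias, and Quilla each take £585,000.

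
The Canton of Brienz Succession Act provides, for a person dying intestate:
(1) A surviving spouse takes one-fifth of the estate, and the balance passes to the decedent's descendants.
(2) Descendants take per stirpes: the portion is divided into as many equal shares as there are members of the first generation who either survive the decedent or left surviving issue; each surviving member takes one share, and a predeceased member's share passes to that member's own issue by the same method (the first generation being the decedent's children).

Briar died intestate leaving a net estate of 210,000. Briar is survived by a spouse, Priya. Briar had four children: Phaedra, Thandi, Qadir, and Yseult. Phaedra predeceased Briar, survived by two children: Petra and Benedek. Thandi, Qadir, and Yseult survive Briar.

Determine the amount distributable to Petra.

Petra receives 21,000.

Priya takes one-fifth of 210,000 = 42,000. The remaining 168,000 passes to the descendants.
The descendants' portion (168,000) is divided into 4 shares of 42,000: Thandi, Qadir, and Yseult each take 42,000; Phaedra's 42,000 share passes to Phaedra's issue.
Phaedra's share (42,000) is divided into 2 shares of 21,000: Petra and Benedek each take 21,000.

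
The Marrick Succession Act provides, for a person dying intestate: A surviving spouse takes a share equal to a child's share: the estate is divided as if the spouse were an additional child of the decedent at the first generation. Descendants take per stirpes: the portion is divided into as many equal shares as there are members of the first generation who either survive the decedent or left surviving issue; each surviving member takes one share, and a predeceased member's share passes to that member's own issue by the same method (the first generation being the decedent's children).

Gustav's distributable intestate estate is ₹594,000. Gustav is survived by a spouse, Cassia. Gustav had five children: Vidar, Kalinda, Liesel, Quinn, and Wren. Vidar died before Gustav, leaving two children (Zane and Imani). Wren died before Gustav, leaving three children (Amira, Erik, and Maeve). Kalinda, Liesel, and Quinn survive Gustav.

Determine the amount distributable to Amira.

Amira receives ₹33,000.

The spouse counts as an additional share at the children's level, so there are 6 primary shares of ₹99,000. Cassia takes one such share (₹99,000).
The children's combined portion (₹495,000) is divided into 5 shares of ₹99,000: Kalinda, Liesel, and Quinn each take ₹99,000; Vidar's ₹99,000 share passes to Vidar's issue; Wren's ₹99,000 share passes to Wren's issue.
Vidar's share (₹99,000) is divided into 2 shares of ₹49,500: Zane and Imani each take ₹49,500.
Wren's share (₹99,000) is divided into 3 shares of ₹33,000: Amira, Erik, and Maeve each take ₹33,000.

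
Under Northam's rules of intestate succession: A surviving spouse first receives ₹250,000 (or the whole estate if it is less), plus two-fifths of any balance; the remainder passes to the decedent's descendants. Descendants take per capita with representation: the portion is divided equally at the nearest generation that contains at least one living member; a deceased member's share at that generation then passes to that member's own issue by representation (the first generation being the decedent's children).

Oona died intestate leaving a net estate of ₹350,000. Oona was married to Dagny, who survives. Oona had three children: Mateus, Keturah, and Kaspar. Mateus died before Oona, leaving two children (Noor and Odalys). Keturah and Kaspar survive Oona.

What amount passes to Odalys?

Odalys receives ₹10,000.

Dagny first takes ₹250,000, leaving a balance of ₹100,000. Dagny then takes two-fifths of the balance (₹40,000), for a total of ₹290,000. The remaining ₹60,000 passes to the descendants.
The descendants' portion (₹60,000) is divided into 3 shares of ₹20,000: Keturah and Kaspar each take ₹20,000; Mateus's ₹20,000 share passes to Mateus's issue.
Mateus's share (₹20,000) is divided into 2 shares of ₹10,000: Noor and Odalys each take ₹10,000.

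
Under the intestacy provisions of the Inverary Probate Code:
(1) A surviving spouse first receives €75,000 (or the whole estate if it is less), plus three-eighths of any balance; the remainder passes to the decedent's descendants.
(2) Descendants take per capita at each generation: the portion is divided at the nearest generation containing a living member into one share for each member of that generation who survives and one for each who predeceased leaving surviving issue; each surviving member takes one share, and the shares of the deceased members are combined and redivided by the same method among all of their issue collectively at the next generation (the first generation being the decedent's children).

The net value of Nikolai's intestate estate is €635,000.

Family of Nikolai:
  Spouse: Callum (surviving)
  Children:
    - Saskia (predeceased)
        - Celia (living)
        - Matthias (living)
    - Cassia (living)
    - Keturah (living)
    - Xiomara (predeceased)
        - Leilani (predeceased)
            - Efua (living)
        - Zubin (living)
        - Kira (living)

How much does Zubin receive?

Zubin receives €35,000.

Callum first takes €75,000, leaving a balance of €560,000. Callum then takes three-eighths of the balance (€210,000), for a total of €285,000. The remaining €350,000 passes to the descendants.
The descendants' portion (€350,000) is divided at the children's generation into 4 shares of €87,500. Cassia and Keturah each take €87,500. The 2 shares of the deceased (Saskia and Xiomara) are combined into a pool of €175,000.
That pool (€175,000) is divided at the grandchildren's generation into 5 shares of €35,000. Celia, Matthias, Zubin, and Kira each take €35,000. The remaining share for the deceased Leilani (€35,000) is carried to the next generation.
That pool (€35,000) passes entirely to Efua, the sole taker at the great-grandchildren's generation.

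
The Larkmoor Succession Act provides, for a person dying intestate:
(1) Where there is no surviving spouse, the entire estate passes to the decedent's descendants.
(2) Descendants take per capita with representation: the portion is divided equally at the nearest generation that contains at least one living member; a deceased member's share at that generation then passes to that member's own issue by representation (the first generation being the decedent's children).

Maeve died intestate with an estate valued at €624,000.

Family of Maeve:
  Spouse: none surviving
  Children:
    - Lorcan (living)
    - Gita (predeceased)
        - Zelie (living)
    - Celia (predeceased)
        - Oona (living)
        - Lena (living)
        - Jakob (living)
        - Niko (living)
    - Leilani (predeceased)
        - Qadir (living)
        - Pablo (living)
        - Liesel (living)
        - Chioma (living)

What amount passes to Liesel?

The entire €624,000 passes to the descendants.
That amount (€624,000) is divided into 4 shares of €156,000: Lorcan takes €156,000; Gita's €156,000 share passes to Gita's issue; Celia's €156,000 share passes to Celia's issue; Leilani's €156,000 share passes to Leilani's issue.
Gita's share (€156,000) passes entirely to Zelie.
Celia's share (€156,000) is divided into 4 shares of €39,000: Oona, Lena, Jakob, and Niko each take €39,000.
Leilani's share (€156,000) is divided into 4 shares of €39,000: Qadir, Pablo, Liesel, and Chioma each take €39,000.

Liesel receives €39,000.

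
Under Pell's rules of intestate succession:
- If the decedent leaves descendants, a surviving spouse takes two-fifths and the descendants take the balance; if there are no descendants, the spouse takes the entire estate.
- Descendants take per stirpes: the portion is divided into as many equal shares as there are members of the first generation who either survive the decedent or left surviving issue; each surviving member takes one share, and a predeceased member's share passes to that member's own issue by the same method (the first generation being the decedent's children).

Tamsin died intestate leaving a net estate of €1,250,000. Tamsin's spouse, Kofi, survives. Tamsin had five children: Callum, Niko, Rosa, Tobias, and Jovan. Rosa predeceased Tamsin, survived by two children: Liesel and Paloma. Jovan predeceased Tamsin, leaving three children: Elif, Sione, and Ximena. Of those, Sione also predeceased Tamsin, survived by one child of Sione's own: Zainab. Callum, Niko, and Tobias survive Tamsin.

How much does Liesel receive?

Kofi takes two-fifths of €1,250,000 = €500,000. The remaining €750,000 passes to the descendants.
The descendants' portion (€750,000) is divided into 5 shares of €150,000: Callum, Niko, and Tobias each take €150,000; Rosa's €150,000 share passes to Rosa's issue; Jovan's €150,000 share passes to Jovan's issue.
Rosa's share (€150,000) is divided into 2 shares of €75,000: Liesel and Paloma each take €75,000.
Jovan's share (€150,000) is divided into 3 shares of €50,000: Elif and Ximena each take €50,000; Sione's €50,000 share passes to Sione's issue.
Sione's share (€50,000) passes entirely to Zainab.

Liesel receives €75,000.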